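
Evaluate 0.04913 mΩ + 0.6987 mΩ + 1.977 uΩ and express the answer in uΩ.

749.807 uΩ

In uΩ:
  0.04913 mΩ = 0.04913e3 uΩ = 49.13
  0.6987 mΩ = 0.6987e3 uΩ = 698.7
  1.977 uΩ → 1.977
Sum: 49.13 + 698.7 + 1.977 = 749.807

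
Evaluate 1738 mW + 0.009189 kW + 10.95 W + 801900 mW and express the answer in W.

In W:
  1738 mW = 1738e-3 W = 1.738
  0.009189 kW = 0.009189e3 W = 9.189
  10.95 W → 10.95
  801900 mW = 801900e-3 W = 801.9
Sum: 1.738 + 9.189 + 10.95 + 801.9 = 823.777

823.777 W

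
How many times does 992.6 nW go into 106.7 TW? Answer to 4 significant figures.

(106.7 × 10^12) / (992.6 × 10^-9) = 0.1075 × 10^21

107500000000000000000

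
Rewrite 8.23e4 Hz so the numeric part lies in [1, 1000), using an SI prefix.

= 82.3e3 Hz; 1e3 is kilo.

82.3 kHz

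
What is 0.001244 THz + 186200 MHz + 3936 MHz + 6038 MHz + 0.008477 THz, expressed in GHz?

In GHz:
  0.001244 THz = 0.001244 × 10³ GHz = 1.244
  186200 MHz = 186200 × 10⁻³ GHz = 186.2
  3936 MHz = 3936 × 10⁻³ GHz = 3.936
  6038 MHz = 6038 × 10⁻³ GHz = 6.038
  0.008477 THz = 0.008477 × 10³ GHz = 8.477
Sum: 1.244 + 186.2 + 3.936 + 6.038 + 8.477 = 205.895

205.895 GHz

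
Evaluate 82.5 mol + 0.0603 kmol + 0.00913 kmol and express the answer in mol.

151.93 mol

In mol:
  82.5 mol → 82.5
  0.0603 kmol = 0.0603 × 10^3 mol = 60.3
  0.00913 kmol = 0.00913 × 10^3 mol = 9.13
Sum: 82.5 + 60.3 + 9.13 = 151.93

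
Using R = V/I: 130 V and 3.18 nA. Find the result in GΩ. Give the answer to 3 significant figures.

(130) / (3.18e-9) = 40.881e9 Ω

40.9 GΩ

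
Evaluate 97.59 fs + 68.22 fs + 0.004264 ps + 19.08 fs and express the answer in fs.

In fs:
  97.59 fs → 97.59
  68.22 fs → 68.22
  0.004264 ps = 0.004264e3 fs = 4.264
  19.08 fs → 19.08
Sum: 97.59 + 68.22 + 4.264 + 19.08 = 189.154

189.154 fs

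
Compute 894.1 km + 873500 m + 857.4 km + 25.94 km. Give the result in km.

In km:
  894.1 km → 894.1
  873500 m = 873500e-3 km = 873.5
  857.4 km → 857.4
  25.94 km → 25.94
Sum: 894.1 + 873.5 + 857.4 + 25.94 = 2650.94

2650.94 km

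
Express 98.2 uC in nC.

98200 nC

micro = 10^-6, nano = 10^-9; factor is 10^3.
98.2 × 10^3 = 98200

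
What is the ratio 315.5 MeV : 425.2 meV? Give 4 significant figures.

742000000

(315.5 × 10⁶) / (425.2 × 10⁻³) = 0.742 × 10⁹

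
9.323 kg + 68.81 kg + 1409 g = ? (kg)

In kg:
  9.323 kg → 9.323
  68.81 kg → 68.81
  1409 g = 1409e-3 kg = 1.409
Sum: 9.323 + 68.81 + 1.409 = 79.542

79.542 kg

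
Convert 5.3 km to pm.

kilo = 1e3, pico = 1e-12; factor is 1e15.
5.3 × 1e15 = 5300000000000000

5300000000000000 pm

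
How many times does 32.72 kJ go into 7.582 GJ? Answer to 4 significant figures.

(7.582 × 10^9) / (32.72 × 10^3) = 0.23172 × 10^6

231700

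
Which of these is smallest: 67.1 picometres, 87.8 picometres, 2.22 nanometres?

67.1 picometres = 0.0000000000671 metres
87.8 picometres = 0.0000000000878 metres
2.22 nanometres = 0.00000000222 metres

67.1 picometres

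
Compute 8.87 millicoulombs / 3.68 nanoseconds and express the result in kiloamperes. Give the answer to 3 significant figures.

2410 kiloamperes

(8.87e-3) / (3.68e-9) = 2.4103e6 A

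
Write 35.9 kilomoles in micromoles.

35900000000 micromoles

kilo = 10³, micro = 10⁻⁶; factor is 10⁹.
35.9 × 10⁹ = 35900000000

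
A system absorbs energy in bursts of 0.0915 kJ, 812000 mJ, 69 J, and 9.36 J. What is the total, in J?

In J:
  0.0915 kJ = 0.0915 × 10^3 J = 91.5
  812000 mJ = 812000 × 10^-3 J = 812
  69 J → 69
  9.36 J → 9.36
Sum: 91.5 + 812 + 69 + 9.36 = 981.86

981.86 J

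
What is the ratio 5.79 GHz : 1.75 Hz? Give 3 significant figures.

(5.79e9) / (1.75) = 3.309e9

3310000000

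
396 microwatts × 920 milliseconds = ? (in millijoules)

0.36432 millijoules

396 × 10^-6 × 920 × 10^-3 = 364320 × 10^-9 J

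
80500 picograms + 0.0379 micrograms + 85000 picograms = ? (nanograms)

In nanograms:
  80500 picograms = 80500e-3 nanograms = 80.5
  0.0379 micrograms = 0.0379e3 nanograms = 37.9
  85000 picograms = 85000e-3 nanograms = 85
Sum: 80.5 + 37.9 + 85 = 203.4

203.4 nanograms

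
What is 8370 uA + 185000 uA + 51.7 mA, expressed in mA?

245.07 mA

In mA:
  8370 uA = 8370 × 10^-3 mA = 8.37
  185000 uA = 185000 × 10^-3 mA = 185
  51.7 mA → 51.7
Sum: 8.37 + 185 + 51.7 = 245.07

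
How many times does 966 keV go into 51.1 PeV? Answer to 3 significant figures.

52900000000

(51.1 × 10^15) / (966 × 10^3) = 0.0529 × 10^12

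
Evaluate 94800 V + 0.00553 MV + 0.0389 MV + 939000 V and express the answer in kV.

1078.23 kV

In kV:
  94800 V = 94800 × 10⁻³ kV = 94.8
  0.00553 MV = 0.00553 × 10³ kV = 5.53
  0.0389 MV = 0.0389 × 10³ kV = 38.9
  939000 V = 939000 × 10⁻³ kV = 939
Sum: 94.8 + 5.53 + 38.9 + 939 = 1078.23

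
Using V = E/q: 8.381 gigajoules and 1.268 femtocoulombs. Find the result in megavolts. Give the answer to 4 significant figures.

6610000000000000000 megavolts

(8.381 × 10^9) / (1.268 × 10^-15) = 6.60962 × 10^24 V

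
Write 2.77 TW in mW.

2770000000000000 mW

tera = 1e12, milli = 1e-3; factor is 1e15.
2.77 × 1e15 = 2770000000000000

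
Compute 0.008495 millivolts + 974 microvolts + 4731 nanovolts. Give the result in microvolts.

987.226 microvolts

In microvolts:
  0.008495 millivolts = 0.008495 × 10^3 microvolts = 8.495
  974 microvolts → 974
  4731 nanovolts = 4731 × 10^-3 microvolts = 4.731
Sum: 8.495 + 974 + 4.731 = 987.226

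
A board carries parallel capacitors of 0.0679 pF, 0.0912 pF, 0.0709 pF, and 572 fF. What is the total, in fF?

In fF:
  0.0679 pF = 0.0679 × 10³ fF = 67.9
  0.0912 pF = 0.0912 × 10³ fF = 91.2
  0.0709 pF = 0.0709 × 10³ fF = 70.9
  572 fF → 572
Sum: 67.9 + 91.2 + 70.9 + 572 = 802

802 fF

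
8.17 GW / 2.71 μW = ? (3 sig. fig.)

(8.17 × 10^9) / (2.71 × 10^-6) = 3.015 × 10^15

3010000000000000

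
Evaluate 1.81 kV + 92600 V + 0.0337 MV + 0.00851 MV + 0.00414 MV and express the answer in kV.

140.76 kV

In kV:
  1.81 kV → 1.81
  92600 V = 92600e-3 kV = 92.6
  0.0337 MV = 0.0337e3 kV = 33.7
  0.00851 MV = 0.00851e3 kV = 8.51
  0.00414 MV = 0.00414e3 kV = 4.14
Sum: 1.81 + 92.6 + 33.7 + 8.51 + 4.14 = 140.76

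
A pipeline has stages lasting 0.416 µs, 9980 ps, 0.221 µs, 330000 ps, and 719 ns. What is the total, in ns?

1695.98 ns

In ns:
  0.416 µs = 0.416 × 10^3 ns = 416
  9980 ps = 9980 × 10^-3 ns = 9.98
  0.221 µs = 0.221 × 10^3 ns = 221
  330000 ps = 330000 × 10^-3 ns = 330
  719 ns → 719
Sum: 416 + 9.98 + 221 + 330 + 719 = 1695.98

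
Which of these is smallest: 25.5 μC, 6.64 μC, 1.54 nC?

1.54 nC

25.5 μC = 0.0000255 C
6.64 μC = 0.00000664 C
1.54 nC = 0.00000000154 C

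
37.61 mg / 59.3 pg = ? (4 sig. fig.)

(37.61e-3) / (59.3e-12) = 0.63423e9

634200000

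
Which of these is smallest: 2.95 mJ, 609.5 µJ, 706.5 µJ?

2.95 mJ = 0.00295 J
609.5 µJ = 0.0006095 J
706.5 µJ = 0.0007065 J

609.5 µJ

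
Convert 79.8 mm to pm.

milli = 1e-3, pico = 1e-12; factor is 1e9.
79.8 × 1e9 = 79800000000

79800000000 pm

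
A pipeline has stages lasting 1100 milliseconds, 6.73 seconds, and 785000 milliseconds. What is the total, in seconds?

In seconds:
  1100 milliseconds = 1100e-3 seconds = 1.1
  6.73 seconds → 6.73
  785000 milliseconds = 785000e-3 seconds = 785
Sum: 1.1 + 6.73 + 785 = 792.83

792.83 seconds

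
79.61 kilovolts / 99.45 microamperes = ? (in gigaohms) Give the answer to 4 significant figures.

0.8005 gigaohms

(79.61 × 10^3) / (99.45 × 10^-6) = 0.800503 × 10^9 Ω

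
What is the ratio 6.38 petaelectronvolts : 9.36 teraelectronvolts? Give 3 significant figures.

682

(6.38 × 10^15) / (9.36 × 10^12) = 0.6816 × 10^3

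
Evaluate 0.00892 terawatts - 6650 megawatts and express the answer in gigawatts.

In gigawatts:
  0.00892 terawatts = 0.00892e3 gigawatts = 8.92
  6650 megawatts = 6650e-3 gigawatts = 6.65
Difference: 8.92 - 6.65 = 2.27

2.27 gigawatts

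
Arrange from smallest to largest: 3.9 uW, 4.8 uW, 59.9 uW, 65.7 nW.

3.9 uW = 0.0000039 W
4.8 uW = 0.0000048 W
59.9 uW = 0.0000599 W
65.7 nW = 0.0000000657 W

65.7 nW < 3.9 uW < 4.8 uW < 59.9 uW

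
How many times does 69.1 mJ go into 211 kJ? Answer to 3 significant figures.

(211e3) / (69.1e-3) = 3.054e6

3050000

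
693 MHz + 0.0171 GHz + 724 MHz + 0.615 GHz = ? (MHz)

2049.1 MHz

In MHz:
  693 MHz → 693
  0.0171 GHz = 0.0171 × 10³ MHz = 17.1
  724 MHz → 724
  0.615 GHz = 0.615 × 10³ MHz = 615
Sum: 693 + 17.1 + 724 + 615 = 2049.1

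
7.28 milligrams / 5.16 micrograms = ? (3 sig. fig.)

(7.28 × 10⁻³) / (5.16 × 10⁻⁶) = 1.411 × 10³

1410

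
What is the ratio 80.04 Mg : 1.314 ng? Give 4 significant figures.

60910000000000000

(80.04 × 10⁶) / (1.314 × 10⁻⁹) = 60.913 × 10¹⁵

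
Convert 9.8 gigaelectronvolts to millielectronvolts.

giga = 1e9, milli = 1e-3; factor is 1e12.
9.8 × 1e12 = 9800000000000

9800000000000 millielectronvolts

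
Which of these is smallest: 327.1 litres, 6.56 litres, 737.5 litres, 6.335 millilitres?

6.335 millilitres

327.1 litres = 327.1 litres
6.56 litres = 6.56 litres
737.5 litres = 737.5 litres
6.335 millilitres = 0.006335 litres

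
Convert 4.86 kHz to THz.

0.00000000486 THz

kilo = 1e3, tera = 1e12; factor is 1e-9.
4.86 × 1e-9 = 0.00000000486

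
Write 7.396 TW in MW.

7396000 MW

tera = 10¹², mega = 10⁶; factor is 10⁶.
7.396 × 10⁶ = 7396000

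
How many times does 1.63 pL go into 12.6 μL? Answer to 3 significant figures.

(12.6 × 10⁻⁶) / (1.63 × 10⁻¹²) = 7.73 × 10⁶

7730000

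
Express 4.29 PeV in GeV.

4290000 GeV

peta = 10^15, giga = 10^9; factor is 10^6.
4.29 × 10^6 = 4290000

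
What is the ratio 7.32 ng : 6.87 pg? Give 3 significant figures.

(7.32 × 10⁻⁹) / (6.87 × 10⁻¹²) = 1.066 × 10³

1070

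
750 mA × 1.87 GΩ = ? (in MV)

1402.5 MV

750 × 10^-3 × 1.87 × 10^9 = 1402.5 × 10^6 V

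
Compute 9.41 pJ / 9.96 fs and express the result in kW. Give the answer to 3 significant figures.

0.945 kW

(9.41 × 10⁻¹²) / (9.96 × 10⁻¹⁵) = 0.94478 × 10³ W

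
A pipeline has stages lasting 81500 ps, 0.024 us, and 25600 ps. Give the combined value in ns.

131.1 ns

In ns:
  81500 ps = 81500 × 10⁻³ ns = 81.5
  0.024 us = 0.024 × 10³ ns = 24
  25600 ps = 25600 × 10⁻³ ns = 25.6
Sum: 81.5 + 24 + 25.6 = 131.1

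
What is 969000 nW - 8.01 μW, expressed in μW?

In μW:
  969000 nW = 969000 × 10⁻³ μW = 969
  8.01 μW → 8.01
Difference: 969 - 8.01 = 960.99

960.99 μW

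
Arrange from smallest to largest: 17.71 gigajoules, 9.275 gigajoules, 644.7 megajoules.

17.71 gigajoules = 17710000000 joules
9.275 gigajoules = 9275000000 joules
644.7 megajoules = 644700000 joules

644.7 megajoules < 9.275 gigajoules < 17.71 gigajoules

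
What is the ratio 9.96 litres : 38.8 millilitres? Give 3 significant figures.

(9.96) / (38.8 × 10⁻³) = 0.2567 × 10³

257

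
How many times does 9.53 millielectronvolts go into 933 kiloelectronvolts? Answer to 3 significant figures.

(933 × 10^3) / (9.53 × 10^-3) = 97.9 × 10^6

97900000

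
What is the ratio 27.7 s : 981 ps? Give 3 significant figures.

28200000000

(27.7) / (981 × 10^-12) = 0.02824 × 10^12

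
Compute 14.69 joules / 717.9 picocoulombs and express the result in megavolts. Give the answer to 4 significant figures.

20460 megavolts

(14.69) / (717.9 × 10^-12) = 0.0204625 × 10^12 V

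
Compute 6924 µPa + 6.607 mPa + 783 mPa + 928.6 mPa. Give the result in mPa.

1725.131 mPa

In mPa:
  6924 µPa = 6924 × 10⁻³ mPa = 6.924
  6.607 mPa → 6.607
  783 mPa → 783
  928.6 mPa → 928.6
Sum: 6.924 + 6.607 + 783 + 928.6 = 1725.131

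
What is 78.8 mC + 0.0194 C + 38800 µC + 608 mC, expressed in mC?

745 mC

In mC:
  78.8 mC → 78.8
  0.0194 C = 0.0194e3 mC = 19.4
  38800 µC = 38800e-3 mC = 38.8
  608 mC → 608
Sum: 78.8 + 19.4 + 38.8 + 608 = 745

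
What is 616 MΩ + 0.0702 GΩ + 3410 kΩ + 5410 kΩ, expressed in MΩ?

695.02 MΩ

In MΩ:
  616 MΩ → 616
  0.0702 GΩ = 0.0702e3 MΩ = 70.2
  3410 kΩ = 3410e-3 MΩ = 3.41
  5410 kΩ = 5410e-3 MΩ = 5.41
Sum: 616 + 70.2 + 3.41 + 5.41 = 695.02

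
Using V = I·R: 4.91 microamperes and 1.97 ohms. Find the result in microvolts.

4.91 × 10⁻⁶ × 1.97 = 9.6727 × 10⁻⁶ V

9.6727 microvolts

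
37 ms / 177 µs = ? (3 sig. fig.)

(37 × 10^-3) / (177 × 10^-6) = 0.209 × 10^3

209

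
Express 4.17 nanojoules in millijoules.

0.00000417 millijoules

nano = 10⁻⁹, milli = 10⁻³; factor is 10⁻⁶.
4.17 × 10⁻⁶ = 0.00000417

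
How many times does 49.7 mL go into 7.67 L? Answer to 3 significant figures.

154

(7.67) / (49.7 × 10⁻³) = 0.1543 × 10³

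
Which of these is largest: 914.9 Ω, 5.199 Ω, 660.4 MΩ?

660.4 MΩ

914.9 Ω = 914.9 Ω
5.199 Ω = 5.199 Ω
660.4 MΩ = 660400000 Ω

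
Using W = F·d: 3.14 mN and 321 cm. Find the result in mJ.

3.14 × 10⁻³ × 321 × 10⁻² = 1007.94 × 10⁻⁵ J

10.0794 mJ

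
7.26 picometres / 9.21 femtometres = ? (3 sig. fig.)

788

(7.26e-12) / (9.21e-15) = 0.7883e3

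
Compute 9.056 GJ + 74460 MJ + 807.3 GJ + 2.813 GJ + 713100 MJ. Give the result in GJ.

In GJ:
  9.056 GJ → 9.056
  74460 MJ = 74460 × 10^-3 GJ = 74.46
  807.3 GJ → 807.3
  2.813 GJ → 2.813
  713100 MJ = 713100 × 10^-3 GJ = 713.1
Sum: 9.056 + 74.46 + 807.3 + 2.813 + 713.1 = 1606.729

1606.729 GJ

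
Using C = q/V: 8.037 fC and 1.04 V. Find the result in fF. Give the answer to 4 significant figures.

(8.037 × 10^-15) / (1.04) = 7.72788 × 10^-15 F

7.728 fF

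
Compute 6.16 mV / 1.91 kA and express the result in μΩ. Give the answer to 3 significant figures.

(6.16e-3) / (1.91e3) = 3.2251e-6 Ω

3.23 μΩ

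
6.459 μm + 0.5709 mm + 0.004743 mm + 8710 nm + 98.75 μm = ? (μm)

689.562 μm

In μm:
  6.459 μm → 6.459
  0.5709 mm = 0.5709 × 10³ μm = 570.9
  0.004743 mm = 0.004743 × 10³ μm = 4.743
  8710 nm = 8710 × 10⁻³ μm = 8.71
  98.75 μm → 98.75
Sum: 6.459 + 570.9 + 4.743 + 8.71 + 98.75 = 689.562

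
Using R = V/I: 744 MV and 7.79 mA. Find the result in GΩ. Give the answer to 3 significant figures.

(744 × 10^6) / (7.79 × 10^-3) = 95.507 × 10^9 Ω

95.5 GΩ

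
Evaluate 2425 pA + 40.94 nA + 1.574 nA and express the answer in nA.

In nA:
  2425 pA = 2425 × 10⁻³ nA = 2.425
  40.94 nA → 40.94
  1.574 nA → 1.574
Sum: 2.425 + 40.94 + 1.574 = 44.939

44.939 nA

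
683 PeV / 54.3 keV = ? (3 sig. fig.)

12600000000000

(683 × 10^15) / (54.3 × 10^3) = 12.58 × 10^12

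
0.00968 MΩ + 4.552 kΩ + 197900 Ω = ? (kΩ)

In kΩ:
  0.00968 MΩ = 0.00968e3 kΩ = 9.68
  4.552 kΩ → 4.552
  197900 Ω = 197900e-3 kΩ = 197.9
Sum: 9.68 + 4.552 + 197.9 = 212.132

212.132 kΩ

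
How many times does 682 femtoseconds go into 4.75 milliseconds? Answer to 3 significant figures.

6960000000

(4.75e-3) / (682e-15) = 0.006965e12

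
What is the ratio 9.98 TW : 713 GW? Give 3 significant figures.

(9.98 × 10^12) / (713 × 10^9) = 0.014 × 10^3

14.0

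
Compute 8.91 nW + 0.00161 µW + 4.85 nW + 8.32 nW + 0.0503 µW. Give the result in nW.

In nW:
  8.91 nW → 8.91
  0.00161 µW = 0.00161 × 10^3 nW = 1.61
  4.85 nW → 4.85
  8.32 nW → 8.32
  0.0503 µW = 0.0503 × 10^3 nW = 50.3
Sum: 8.91 + 1.61 + 4.85 + 8.32 + 50.3 = 73.99

73.99 nW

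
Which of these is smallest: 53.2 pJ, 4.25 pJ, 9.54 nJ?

4.25 pJ

53.2 pJ = 0.0000000000532 J
4.25 pJ = 0.00000000000425 J
9.54 nJ = 0.00000000954 J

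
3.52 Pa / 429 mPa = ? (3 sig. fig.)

8.21

(3.52) / (429e-3) = 0.008205e3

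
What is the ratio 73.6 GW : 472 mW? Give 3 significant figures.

156000000000

(73.6e9) / (472e-3) = 0.1559e12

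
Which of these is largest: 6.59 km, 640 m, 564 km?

6.59 km = 6590 m
640 m = 640 m
564 km = 564000 m

564 km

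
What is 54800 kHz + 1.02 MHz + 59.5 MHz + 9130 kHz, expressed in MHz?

124.45 MHz

In MHz:
  54800 kHz = 54800 × 10^-3 MHz = 54.8
  1.02 MHz → 1.02
  59.5 MHz → 59.5
  9130 kHz = 9130 × 10^-3 MHz = 9.13
Sum: 54.8 + 1.02 + 59.5 + 9.13 = 124.45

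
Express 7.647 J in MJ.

(no prefix) = 10^0, mega = 10^6; factor is 10^-6.
7.647 × 10^-6 = 0.000007647

0.000007647 MJ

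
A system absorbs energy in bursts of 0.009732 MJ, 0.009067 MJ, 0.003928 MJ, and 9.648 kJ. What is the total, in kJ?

32.375 kJ

In kJ:
  0.009732 MJ = 0.009732 × 10^3 kJ = 9.732
  0.009067 MJ = 0.009067 × 10^3 kJ = 9.067
  0.003928 MJ = 0.003928 × 10^3 kJ = 3.928
  9.648 kJ → 9.648
Sum: 9.732 + 9.067 + 3.928 + 9.648 = 32.375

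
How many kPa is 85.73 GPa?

giga = 10^9, kilo = 10^3; factor is 10^6.
85.73 × 10^6 = 85730000

85730000 kPa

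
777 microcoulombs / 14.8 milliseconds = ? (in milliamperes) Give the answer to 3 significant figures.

52.5 milliamperes

(777 × 10^-6) / (14.8 × 10^-3) = 52.5 × 10^-3 A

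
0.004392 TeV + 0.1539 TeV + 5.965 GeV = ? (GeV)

164.257 GeV

In GeV:
  0.004392 TeV = 0.004392 × 10³ GeV = 4.392
  0.1539 TeV = 0.1539 × 10³ GeV = 153.9
  5.965 GeV → 5.965
Sum: 4.392 + 153.9 + 5.965 = 164.257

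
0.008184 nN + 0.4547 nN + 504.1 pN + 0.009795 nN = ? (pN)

976.779 pN

In pN:
  0.008184 nN = 0.008184e3 pN = 8.184
  0.4547 nN = 0.4547e3 pN = 454.7
  504.1 pN → 504.1
  0.009795 nN = 0.009795e3 pN = 9.795
Sum: 8.184 + 454.7 + 504.1 + 9.795 = 976.779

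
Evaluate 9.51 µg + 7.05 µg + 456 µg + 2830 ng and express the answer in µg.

In µg:
  9.51 µg → 9.51
  7.05 µg → 7.05
  456 µg → 456
  2830 ng = 2830e-3 µg = 2.83
Sum: 9.51 + 7.05 + 456 + 2.83 = 475.39

475.39 µg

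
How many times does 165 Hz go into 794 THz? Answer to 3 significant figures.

(794 × 10^12) / (165) = 4.812 × 10^12

4810000000000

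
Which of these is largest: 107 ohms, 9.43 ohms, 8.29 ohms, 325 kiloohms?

325 kiloohms

107 ohms = 107 ohms
9.43 ohms = 9.43 ohms
8.29 ohms = 8.29 ohms
325 kiloohms = 325000 ohms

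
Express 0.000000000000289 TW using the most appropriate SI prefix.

289 mW

= 289 × 10^-3 W; 10^-3 is milli.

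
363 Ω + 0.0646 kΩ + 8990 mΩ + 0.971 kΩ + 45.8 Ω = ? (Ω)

1453.39 Ω

In Ω:
  363 Ω → 363
  0.0646 kΩ = 0.0646 × 10³ Ω = 64.6
  8990 mΩ = 8990 × 10⁻³ Ω = 8.99
  0.971 kΩ = 0.971 × 10³ Ω = 971
  45.8 Ω → 45.8
Sum: 363 + 64.6 + 8.99 + 971 + 45.8 = 1453.39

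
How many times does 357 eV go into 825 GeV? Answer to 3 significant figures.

(825 × 10^9) / (357) = 2.311 × 10^9

2310000000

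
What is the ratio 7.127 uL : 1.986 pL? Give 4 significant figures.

3589000

(7.127 × 10⁻⁶) / (1.986 × 10⁻¹²) = 3.5886 × 10⁶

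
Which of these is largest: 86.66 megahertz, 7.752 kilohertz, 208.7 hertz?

86.66 megahertz = 86660000 hertz
7.752 kilohertz = 7752 hertz
208.7 hertz = 208.7 hertz

86.66 megahertz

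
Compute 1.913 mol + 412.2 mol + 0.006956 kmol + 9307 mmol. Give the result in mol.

430.376 mol

In mol:
  1.913 mol → 1.913
  412.2 mol → 412.2
  0.006956 kmol = 0.006956 × 10³ mol = 6.956
  9307 mmol = 9307 × 10⁻³ mol = 9.307
Sum: 1.913 + 412.2 + 6.956 + 9.307 = 430.376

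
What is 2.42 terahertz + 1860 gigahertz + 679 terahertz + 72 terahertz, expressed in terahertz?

755.28 terahertz

In terahertz:
  2.42 terahertz → 2.42
  1860 gigahertz = 1860 × 10^-3 terahertz = 1.86
  679 terahertz → 679
  72 terahertz → 72
Sum: 2.42 + 1.86 + 679 + 72 = 755.28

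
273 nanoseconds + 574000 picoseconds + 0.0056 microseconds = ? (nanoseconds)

In nanoseconds:
  273 nanoseconds → 273
  574000 picoseconds = 574000 × 10^-3 nanoseconds = 574
  0.0056 microseconds = 0.0056 × 10^3 nanoseconds = 5.6
Sum: 273 + 574 + 5.6 = 852.6

852.6 nanoseconds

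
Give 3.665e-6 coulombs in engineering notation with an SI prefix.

3.665 microcoulombs

= 3.665e-6 coulombs; 1e-6 is micro.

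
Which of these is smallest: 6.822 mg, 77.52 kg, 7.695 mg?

6.822 mg = 0.006822 g
77.52 kg = 77520 g
7.695 mg = 0.007695 g

6.822 mg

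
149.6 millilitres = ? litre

0.1496 litres

milli = 10⁻³, (no prefix) = 10⁰; factor is 10⁻³.
149.6 × 10⁻³ = 0.1496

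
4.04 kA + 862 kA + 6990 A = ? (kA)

873.03 kA

In kA:
  4.04 kA → 4.04
  862 kA → 862
  6990 A = 6990 × 10⁻³ kA = 6.99
Sum: 4.04 + 862 + 6.99 = 873.03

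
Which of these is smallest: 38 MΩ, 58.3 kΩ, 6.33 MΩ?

58.3 kΩ

38 MΩ = 38000000 Ω
58.3 kΩ = 58300 Ω
6.33 MΩ = 6330000 Ω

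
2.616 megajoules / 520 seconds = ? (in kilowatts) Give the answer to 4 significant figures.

(2.616 × 10⁶) / (520) = 0.00503077 × 10⁶ W

5.031 kilowatts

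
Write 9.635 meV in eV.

milli = 10^-3, (no prefix) = 10^0; factor is 10^-3.
9.635 × 10^-3 = 0.009635

0.009635 eV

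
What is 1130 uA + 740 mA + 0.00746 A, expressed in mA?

748.59 mA

In mA:
  1130 uA = 1130 × 10⁻³ mA = 1.13
  740 mA → 740
  0.00746 A = 0.00746 × 10³ mA = 7.46
Sum: 1.13 + 740 + 7.46 = 748.59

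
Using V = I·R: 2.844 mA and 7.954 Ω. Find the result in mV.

22.621176 mV

2.844 × 10⁻³ × 7.954 = 22.621176 × 10⁻³ V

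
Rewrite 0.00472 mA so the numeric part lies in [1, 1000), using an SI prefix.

4.72 μA

= 4.72e-6 A; 1e-6 is micro.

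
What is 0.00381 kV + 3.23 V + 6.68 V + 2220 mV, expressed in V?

15.94 V

In V:
  0.00381 kV = 0.00381e3 V = 3.81
  3.23 V → 3.23
  6.68 V → 6.68
  2220 mV = 2220e-3 V = 2.22
Sum: 3.81 + 3.23 + 6.68 + 2.22 = 15.94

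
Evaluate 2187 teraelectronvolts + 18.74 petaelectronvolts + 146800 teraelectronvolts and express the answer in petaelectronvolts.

167.727 petaelectronvolts

In petaelectronvolts:
  2187 teraelectronvolts = 2187 × 10^-3 petaelectronvolts = 2.187
  18.74 petaelectronvolts → 18.74
  146800 teraelectronvolts = 146800 × 10^-3 petaelectronvolts = 146.8
Sum: 2.187 + 18.74 + 146.8 = 167.727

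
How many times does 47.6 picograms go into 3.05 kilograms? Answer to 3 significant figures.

(3.05 × 10³) / (47.6 × 10⁻¹²) = 0.06408 × 10¹⁵

64100000000000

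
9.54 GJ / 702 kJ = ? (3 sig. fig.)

(9.54 × 10^9) / (702 × 10^3) = 0.01359 × 10^6

13600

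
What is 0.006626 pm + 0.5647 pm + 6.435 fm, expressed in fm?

577.761 fm

In fm:
  0.006626 pm = 0.006626 × 10³ fm = 6.626
  0.5647 pm = 0.5647 × 10³ fm = 564.7
  6.435 fm → 6.435
Sum: 6.626 + 564.7 + 6.435 = 577.761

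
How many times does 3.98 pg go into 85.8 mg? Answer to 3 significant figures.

(85.8 × 10^-3) / (3.98 × 10^-12) = 21.56 × 10^9

21600000000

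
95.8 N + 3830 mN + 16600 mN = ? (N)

116.23 N

In N:
  95.8 N → 95.8
  3830 mN = 3830 × 10⁻³ N = 3.83
  16600 mN = 16600 × 10⁻³ N = 16.6
Sum: 95.8 + 3.83 + 16.6 = 116.23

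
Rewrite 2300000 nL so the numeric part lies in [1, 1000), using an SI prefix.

2.3 mL

= 2.3 × 10^-3 L; 10^-3 is milli.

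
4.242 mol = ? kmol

(no prefix) = 1e0, kilo = 1e3; factor is 1e-3.
4.242 × 1e-3 = 0.004242

0.004242 kmol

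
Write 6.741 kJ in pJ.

kilo = 10³, pico = 10⁻¹²; factor is 10¹⁵.
6.741 × 10¹⁵ = 6741000000000000

6741000000000000 pJ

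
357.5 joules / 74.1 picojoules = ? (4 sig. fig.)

4825000000000

(357.5) / (74.1 × 10⁻¹²) = 4.8246 × 10¹²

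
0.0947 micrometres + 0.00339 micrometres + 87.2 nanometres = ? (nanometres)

In nanometres:
  0.0947 micrometres = 0.0947e3 nanometres = 94.7
  0.00339 micrometres = 0.00339e3 nanometres = 3.39
  87.2 nanometres → 87.2
Sum: 94.7 + 3.39 + 87.2 = 185.29

185.29 nanometres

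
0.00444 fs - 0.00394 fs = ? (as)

0.5 as

In as:
  0.00444 fs = 0.00444 × 10^3 as = 4.44
  0.00394 fs = 0.00394 × 10^3 as = 3.94
Difference: 4.44 - 3.94 = 0.5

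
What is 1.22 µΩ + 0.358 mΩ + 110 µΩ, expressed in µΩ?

469.22 µΩ

In µΩ:
  1.22 µΩ → 1.22
  0.358 mΩ = 0.358e3 µΩ = 358
  110 µΩ → 110
Sum: 1.22 + 358 + 110 = 469.22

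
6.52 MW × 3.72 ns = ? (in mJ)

6.52 × 10⁶ × 3.72 × 10⁻⁹ = 24.2544 × 10⁻³ J

24.2544 mJ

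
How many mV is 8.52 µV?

0.00852 mV

micro = 1e-6, milli = 1e-3; factor is 1e-3.
8.52 × 1e-3 = 0.00852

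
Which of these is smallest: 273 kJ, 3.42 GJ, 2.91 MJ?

273 kJ

273 kJ = 273000 J
3.42 GJ = 3420000000 J
2.91 MJ = 2910000 J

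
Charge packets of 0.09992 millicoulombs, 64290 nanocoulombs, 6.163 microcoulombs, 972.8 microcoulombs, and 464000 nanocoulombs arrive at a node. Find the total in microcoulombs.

1607.173 microcoulombs

In microcoulombs:
  0.09992 millicoulombs = 0.09992 × 10^3 microcoulombs = 99.92
  64290 nanocoulombs = 64290 × 10^-3 microcoulombs = 64.29
  6.163 microcoulombs → 6.163
  972.8 microcoulombs → 972.8
  464000 nanocoulombs = 464000 × 10^-3 microcoulombs = 464
Sum: 99.92 + 64.29 + 6.163 + 972.8 + 464 = 1607.173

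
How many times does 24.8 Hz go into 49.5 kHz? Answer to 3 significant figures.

(49.5e3) / (24.8) = 1.996e3

2000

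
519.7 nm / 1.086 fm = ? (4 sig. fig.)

(519.7 × 10⁻⁹) / (1.086 × 10⁻¹⁵) = 478.55 × 10⁶

478500000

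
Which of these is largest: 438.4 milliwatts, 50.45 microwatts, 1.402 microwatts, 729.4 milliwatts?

438.4 milliwatts = 0.4384 watts
50.45 microwatts = 0.00005045 watts
1.402 microwatts = 0.000001402 watts
729.4 milliwatts = 0.7294 watts

729.4 milliwatts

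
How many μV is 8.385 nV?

nano = 10⁻⁹, micro = 10⁻⁶; factor is 10⁻³.
8.385 × 10⁻³ = 0.008385

0.008385 μV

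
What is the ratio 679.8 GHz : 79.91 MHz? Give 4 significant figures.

(679.8 × 10⁹) / (79.91 × 10⁶) = 8.5071 × 10³

8507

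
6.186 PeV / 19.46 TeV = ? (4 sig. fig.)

317.9

(6.186e15) / (19.46e12) = 0.31788e3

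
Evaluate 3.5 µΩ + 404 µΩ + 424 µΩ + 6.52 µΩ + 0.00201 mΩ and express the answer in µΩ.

840.03 µΩ

In µΩ:
  3.5 µΩ → 3.5
  404 µΩ → 404
  424 µΩ → 424
  6.52 µΩ → 6.52
  0.00201 mΩ = 0.00201 × 10^3 µΩ = 2.01
Sum: 3.5 + 404 + 424 + 6.52 + 2.01 = 840.03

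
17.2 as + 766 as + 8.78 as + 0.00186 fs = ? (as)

793.84 as

In as:
  17.2 as → 17.2
  766 as → 766
  8.78 as → 8.78
  0.00186 fs = 0.00186 × 10^3 as = 1.86
Sum: 17.2 + 766 + 8.78 + 1.86 = 793.84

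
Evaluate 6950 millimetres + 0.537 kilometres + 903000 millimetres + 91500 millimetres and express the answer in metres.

In metres:
  6950 millimetres = 6950e-3 metres = 6.95
  0.537 kilometres = 0.537e3 metres = 537
  903000 millimetres = 903000e-3 metres = 903
  91500 millimetres = 91500e-3 metres = 91.5
Sum: 6.95 + 537 + 903 + 91.5 = 1538.45

1538.45 metres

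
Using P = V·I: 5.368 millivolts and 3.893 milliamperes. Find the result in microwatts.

5.368 × 10⁻³ × 3.893 × 10⁻³ = 20.897624 × 10⁻⁶ W

20.897624 microwatts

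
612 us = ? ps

micro = 10^-6, pico = 10^-12; factor is 10^6.
612 × 10^6 = 612000000

612000000 ps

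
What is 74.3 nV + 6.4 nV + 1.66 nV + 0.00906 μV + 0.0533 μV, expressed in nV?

In nV:
  74.3 nV → 74.3
  6.4 nV → 6.4
  1.66 nV → 1.66
  0.00906 μV = 0.00906e3 nV = 9.06
  0.0533 μV = 0.0533e3 nV = 53.3
Sum: 74.3 + 6.4 + 1.66 + 9.06 + 53.3 = 144.72

144.72 nV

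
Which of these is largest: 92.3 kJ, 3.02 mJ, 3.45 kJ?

92.3 kJ

92.3 kJ = 92300 J
3.02 mJ = 0.00302 J
3.45 kJ = 3450 J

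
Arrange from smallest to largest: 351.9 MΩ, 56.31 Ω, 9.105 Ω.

351.9 MΩ = 351900000 Ω
56.31 Ω = 56.31 Ω
9.105 Ω = 9.105 Ω

9.105 Ω < 56.31 Ω < 351.9 MΩ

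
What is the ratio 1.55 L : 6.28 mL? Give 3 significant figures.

(1.55) / (6.28 × 10⁻³) = 0.2468 × 10³

247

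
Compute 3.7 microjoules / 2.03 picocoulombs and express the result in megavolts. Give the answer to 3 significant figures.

(3.7e-6) / (2.03e-12) = 1.8227e6 V

1.82 megavolts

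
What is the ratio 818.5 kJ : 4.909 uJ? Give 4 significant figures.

166700000000

(818.5 × 10^3) / (4.909 × 10^-6) = 166.73 × 10^9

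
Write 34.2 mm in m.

milli = 10⁻³, (no prefix) = 10⁰; factor is 10⁻³.
34.2 × 10⁻³ = 0.0342

0.0342 m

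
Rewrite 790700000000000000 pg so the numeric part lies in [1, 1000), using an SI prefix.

790.7 kg

= 790.7e3 g; 1e3 is kilo.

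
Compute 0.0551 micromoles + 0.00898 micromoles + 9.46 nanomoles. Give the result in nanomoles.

In nanomoles:
  0.0551 micromoles = 0.0551e3 nanomoles = 55.1
  0.00898 micromoles = 0.00898e3 nanomoles = 8.98
  9.46 nanomoles → 9.46
Sum: 55.1 + 8.98 + 9.46 = 73.54

73.54 nanomoles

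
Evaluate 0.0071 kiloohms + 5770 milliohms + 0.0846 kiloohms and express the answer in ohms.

97.47 ohms

In ohms:
  0.0071 kiloohms = 0.0071 × 10^3 ohms = 7.1
  5770 milliohms = 5770 × 10^-3 ohms = 5.77
  0.0846 kiloohms = 0.0846 × 10^3 ohms = 84.6
Sum: 7.1 + 5.77 + 84.6 = 97.47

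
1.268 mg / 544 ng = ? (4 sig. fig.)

(1.268 × 10^-3) / (544 × 10^-9) = 0.0023309 × 10^6

2331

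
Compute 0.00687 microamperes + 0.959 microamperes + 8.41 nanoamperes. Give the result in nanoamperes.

In nanoamperes:
  0.00687 microamperes = 0.00687 × 10³ nanoamperes = 6.87
  0.959 microamperes = 0.959 × 10³ nanoamperes = 959
  8.41 nanoamperes → 8.41
Sum: 6.87 + 959 + 8.41 = 974.28

974.28 nanoamperes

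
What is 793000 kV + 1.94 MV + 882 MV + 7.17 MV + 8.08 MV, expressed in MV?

In MV:
  793000 kV = 793000 × 10⁻³ MV = 793
  1.94 MV → 1.94
  882 MV → 882
  7.17 MV → 7.17
  8.08 MV → 8.08
Sum: 793 + 1.94 + 882 + 7.17 + 8.08 = 1692.19

1692.19 MV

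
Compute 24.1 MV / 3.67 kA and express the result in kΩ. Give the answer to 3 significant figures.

(24.1e6) / (3.67e3) = 6.5668e3 Ω

6.57 kΩ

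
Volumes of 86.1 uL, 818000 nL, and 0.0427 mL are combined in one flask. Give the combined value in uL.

In uL:
  86.1 uL → 86.1
  818000 nL = 818000 × 10⁻³ uL = 818
  0.0427 mL = 0.0427 × 10³ uL = 42.7
Sum: 86.1 + 818 + 42.7 = 946.8

946.8 uL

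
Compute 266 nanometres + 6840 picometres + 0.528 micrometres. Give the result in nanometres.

In nanometres:
  266 nanometres → 266
  6840 picometres = 6840e-3 nanometres = 6.84
  0.528 micrometres = 0.528e3 nanometres = 528
Sum: 266 + 6.84 + 528 = 800.84

800.84 nanometres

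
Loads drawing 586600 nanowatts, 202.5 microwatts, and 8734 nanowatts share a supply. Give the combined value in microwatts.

In microwatts:
  586600 nanowatts = 586600 × 10^-3 microwatts = 586.6
  202.5 microwatts → 202.5
  8734 nanowatts = 8734 × 10^-3 microwatts = 8.734
Sum: 586.6 + 202.5 + 8.734 = 797.834

797.834 microwatts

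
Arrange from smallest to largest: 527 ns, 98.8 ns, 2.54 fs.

527 ns = 0.000000527 s
98.8 ns = 0.0000000988 s
2.54 fs = 0.00000000000000254 s

2.54 fs < 98.8 ns < 527 ns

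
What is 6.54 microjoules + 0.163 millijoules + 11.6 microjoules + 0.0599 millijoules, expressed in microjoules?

241.04 microjoules

In microjoules:
  6.54 microjoules → 6.54
  0.163 millijoules = 0.163e3 microjoules = 163
  11.6 microjoules → 11.6
  0.0599 millijoules = 0.0599e3 microjoules = 59.9
Sum: 6.54 + 163 + 11.6 + 59.9 = 241.04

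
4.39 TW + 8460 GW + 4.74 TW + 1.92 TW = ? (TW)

19.51 TW

In TW:
  4.39 TW → 4.39
  8460 GW = 8460 × 10⁻³ TW = 8.46
  4.74 TW → 4.74
  1.92 TW → 1.92
Sum: 4.39 + 8.46 + 4.74 + 1.92 = 19.51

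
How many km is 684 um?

0.000000684 km

micro = 1e-6, kilo = 1e3; factor is 1e-9.
684 × 1e-9 = 0.000000684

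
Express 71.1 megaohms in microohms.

mega = 10^6, micro = 10^-6; factor is 10^12.
71.1 × 10^12 = 71100000000000

71100000000000 microohms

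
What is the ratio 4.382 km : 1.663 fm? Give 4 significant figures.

2635000000000000000

(4.382 × 10³) / (1.663 × 10⁻¹⁵) = 2.635 × 10¹⁸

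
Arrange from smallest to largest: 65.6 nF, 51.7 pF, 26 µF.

51.7 pF < 65.6 nF < 26 µF

65.6 nF = 0.0000000656 F
51.7 pF = 0.0000000000517 F
26 µF = 0.000026 F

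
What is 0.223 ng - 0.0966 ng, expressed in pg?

In pg:
  0.223 ng = 0.223e3 pg = 223
  0.0966 ng = 0.0966e3 pg = 96.6
Difference: 223 - 96.6 = 126.4

126.4 pg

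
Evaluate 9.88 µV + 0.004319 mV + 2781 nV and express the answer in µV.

In µV:
  9.88 µV → 9.88
  0.004319 mV = 0.004319e3 µV = 4.319
  2781 nV = 2781e-3 µV = 2.781
Sum: 9.88 + 4.319 + 2.781 = 16.98

16.98 µV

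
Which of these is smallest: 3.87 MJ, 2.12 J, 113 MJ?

3.87 MJ = 3870000 J
2.12 J = 2.12 J
113 MJ = 113000000 J

2.12 J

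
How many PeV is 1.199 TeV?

0.001199 PeV

tera = 1e12, peta = 1e15; factor is 1e-3.
1.199 × 1e-3 = 0.001199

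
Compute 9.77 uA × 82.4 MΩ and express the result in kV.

9.77 × 10^-6 × 82.4 × 10^6 = 805.048 V

0.805048 kV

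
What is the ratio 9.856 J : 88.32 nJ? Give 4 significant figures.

111600000

(9.856) / (88.32e-9) = 0.11159e9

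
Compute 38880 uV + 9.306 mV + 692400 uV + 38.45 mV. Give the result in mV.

In mV:
  38880 uV = 38880 × 10⁻³ mV = 38.88
  9.306 mV → 9.306
  692400 uV = 692400 × 10⁻³ mV = 692.4
  38.45 mV → 38.45
Sum: 38.88 + 9.306 + 692.4 + 38.45 = 779.036

779.036 mV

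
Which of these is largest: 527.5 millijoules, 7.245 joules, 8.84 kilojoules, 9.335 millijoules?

527.5 millijoules = 0.5275 joules
7.245 joules = 7.245 joules
8.84 kilojoules = 8840 joules
9.335 millijoules = 0.009335 joules

8.84 kilojoules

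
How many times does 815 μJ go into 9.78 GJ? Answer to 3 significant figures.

12000000000000

(9.78 × 10⁹) / (815 × 10⁻⁶) = 0.012 × 10¹⁵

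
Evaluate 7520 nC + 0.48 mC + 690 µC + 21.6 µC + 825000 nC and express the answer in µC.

In µC:
  7520 nC = 7520 × 10⁻³ µC = 7.52
  0.48 mC = 0.48 × 10³ µC = 480
  690 µC → 690
  21.6 µC → 21.6
  825000 nC = 825000 × 10⁻³ µC = 825
Sum: 7.52 + 480 + 690 + 21.6 + 825 = 2024.12

2024.12 µC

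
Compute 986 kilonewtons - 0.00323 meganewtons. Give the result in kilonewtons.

982.77 kilonewtons

In kilonewtons:
  986 kilonewtons → 986
  0.00323 meganewtons = 0.00323 × 10³ kilonewtons = 3.23
Difference: 986 - 3.23 = 982.77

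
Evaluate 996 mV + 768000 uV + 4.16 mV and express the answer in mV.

1768.16 mV

In mV:
  996 mV → 996
  768000 uV = 768000 × 10^-3 mV = 768
  4.16 mV → 4.16
Sum: 996 + 768 + 4.16 = 1768.16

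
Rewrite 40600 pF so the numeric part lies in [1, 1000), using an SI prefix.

40.6 nF

= 40.6 × 10^-9 F; 10^-9 is nano.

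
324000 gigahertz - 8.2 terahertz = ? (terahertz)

In terahertz:
  324000 gigahertz = 324000 × 10^-3 terahertz = 324
  8.2 terahertz → 8.2
Difference: 324 - 8.2 = 315.8

315.8 terahertz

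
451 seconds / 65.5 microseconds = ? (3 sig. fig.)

6890000

(451) / (65.5e-6) = 6.885e6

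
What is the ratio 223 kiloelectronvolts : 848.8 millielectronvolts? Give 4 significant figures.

(223e3) / (848.8e-3) = 0.26272e6

262700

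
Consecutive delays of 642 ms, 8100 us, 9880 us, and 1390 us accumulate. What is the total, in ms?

661.37 ms

In ms:
  642 ms → 642
  8100 us = 8100 × 10⁻³ ms = 8.1
  9880 us = 9880 × 10⁻³ ms = 9.88
  1390 us = 1390 × 10⁻³ ms = 1.39
Sum: 642 + 8.1 + 9.88 + 1.39 = 661.37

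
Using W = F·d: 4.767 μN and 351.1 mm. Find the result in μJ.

1.6736937 μJ

4.767e-6 × 351.1e-3 = 1673.6937e-9 J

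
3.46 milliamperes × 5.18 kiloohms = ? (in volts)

3.46 × 10^-3 × 5.18 × 10^3 = 17.9228 V

17.9228 volts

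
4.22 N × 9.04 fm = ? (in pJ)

4.22 × 9.04e-15 = 38.1488e-15 J

0.0381488 pJ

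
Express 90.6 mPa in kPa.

0.0000906 kPa

milli = 10⁻³, kilo = 10³; factor is 10⁻⁶.
90.6 × 10⁻⁶ = 0.0000906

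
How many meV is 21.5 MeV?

mega = 10⁶, milli = 10⁻³; factor is 10⁹.
21.5 × 10⁹ = 21500000000

21500000000 meV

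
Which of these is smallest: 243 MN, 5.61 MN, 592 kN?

243 MN = 243000000 N
5.61 MN = 5610000 N
592 kN = 592000 N

592 kN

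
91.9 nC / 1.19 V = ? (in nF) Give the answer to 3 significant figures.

77.2 nF

(91.9 × 10^-9) / (1.19) = 77.227 × 10^-9 F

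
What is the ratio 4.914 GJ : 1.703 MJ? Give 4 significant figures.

2885

(4.914 × 10^9) / (1.703 × 10^6) = 2.8855 × 10^3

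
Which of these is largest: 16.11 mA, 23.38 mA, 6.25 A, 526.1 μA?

6.25 A

16.11 mA = 0.01611 A
23.38 mA = 0.02338 A
6.25 A = 6.25 A
526.1 μA = 0.0005261 A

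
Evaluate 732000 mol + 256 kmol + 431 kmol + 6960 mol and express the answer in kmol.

In kmol:
  732000 mol = 732000e-3 kmol = 732
  256 kmol → 256
  431 kmol → 431
  6960 mol = 6960e-3 kmol = 6.96
Sum: 732 + 256 + 431 + 6.96 = 1425.96

1425.96 kmol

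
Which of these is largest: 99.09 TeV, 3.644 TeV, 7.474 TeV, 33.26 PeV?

33.26 PeV

99.09 TeV = 99090000000000 eV
3.644 TeV = 3644000000000 eV
7.474 TeV = 7474000000000 eV
33.26 PeV = 33260000000000000 eV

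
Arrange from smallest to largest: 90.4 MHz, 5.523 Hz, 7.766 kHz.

5.523 Hz < 7.766 kHz < 90.4 MHz

90.4 MHz = 90400000 Hz
5.523 Hz = 5.523 Hz
7.766 kHz = 7766 Hz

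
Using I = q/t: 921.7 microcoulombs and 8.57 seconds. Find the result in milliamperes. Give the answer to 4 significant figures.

(921.7 × 10^-6) / (8.57) = 107.55 × 10^-6 A

0.1075 milliamperes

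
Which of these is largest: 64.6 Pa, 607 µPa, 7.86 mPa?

64.6 Pa = 64.6 Pa
607 µPa = 0.000607 Pa
7.86 mPa = 0.00786 Pa

64.6 Pa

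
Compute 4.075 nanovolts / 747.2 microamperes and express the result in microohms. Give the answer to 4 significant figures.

5.454 microohms

(4.075e-9) / (747.2e-6) = 0.00545369e-3 Ω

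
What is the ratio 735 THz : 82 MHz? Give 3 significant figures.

8960000

(735e12) / (82e6) = 8.963e6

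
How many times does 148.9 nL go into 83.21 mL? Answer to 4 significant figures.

558800

(83.21e-3) / (148.9e-9) = 0.55883e6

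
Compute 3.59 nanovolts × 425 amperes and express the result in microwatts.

1.52575 microwatts

3.59e-9 × 425 = 1525.75e-9 W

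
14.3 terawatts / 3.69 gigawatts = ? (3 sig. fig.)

(14.3e12) / (3.69e9) = 3.875e3

3880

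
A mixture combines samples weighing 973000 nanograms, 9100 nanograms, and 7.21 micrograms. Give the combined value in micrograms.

In micrograms:
  973000 nanograms = 973000 × 10^-3 micrograms = 973
  9100 nanograms = 9100 × 10^-3 micrograms = 9.1
  7.21 micrograms → 7.21
Sum: 973 + 9.1 + 7.21 = 989.31

989.31 micrograms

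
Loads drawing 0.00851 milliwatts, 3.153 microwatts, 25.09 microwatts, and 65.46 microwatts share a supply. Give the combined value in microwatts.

In microwatts:
  0.00851 milliwatts = 0.00851e3 microwatts = 8.51
  3.153 microwatts → 3.153
  25.09 microwatts → 25.09
  65.46 microwatts → 65.46
Sum: 8.51 + 3.153 + 25.09 + 65.46 = 102.213

102.213 microwatts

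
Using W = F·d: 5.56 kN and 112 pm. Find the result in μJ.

0.62272 μJ

5.56 × 10³ × 112 × 10⁻¹² = 622.72 × 10⁻⁹ J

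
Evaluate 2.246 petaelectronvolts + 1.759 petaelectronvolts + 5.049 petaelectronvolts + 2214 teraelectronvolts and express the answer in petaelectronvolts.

In petaelectronvolts:
  2.246 petaelectronvolts → 2.246
  1.759 petaelectronvolts → 1.759
  5.049 petaelectronvolts → 5.049
  2214 teraelectronvolts = 2214e-3 petaelectronvolts = 2.214
Sum: 2.246 + 1.759 + 5.049 + 2.214 = 11.268

11.268 petaelectronvolts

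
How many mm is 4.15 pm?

pico = 10⁻¹², milli = 10⁻³; factor is 10⁻⁹.
4.15 × 10⁻⁹ = 0.00000000415

0.00000000415 mm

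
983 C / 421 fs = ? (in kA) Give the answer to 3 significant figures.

2330000000000 kA

(983) / (421 × 10⁻¹⁵) = 2.3349 × 10¹⁵ A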